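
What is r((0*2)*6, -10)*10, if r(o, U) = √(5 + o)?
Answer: 10*√5 ≈ 22.361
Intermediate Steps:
r((0*2)*6, -10)*10 = √(5 + (0*2)*6)*10 = √(5 + 0*6)*10 = √(5 + 0)*10 = √5*10 = 10*√5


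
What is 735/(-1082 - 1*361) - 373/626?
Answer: -332783/301106 ≈ -1.1052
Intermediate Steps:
735/(-1082 - 1*361) - 373/626 = 735/(-1082 - 361) - 373*1/626 = 735/(-1443) - 373/626 = 735*(-1/1443) - 373/626 = -245/481 - 373/626 = -332783/301106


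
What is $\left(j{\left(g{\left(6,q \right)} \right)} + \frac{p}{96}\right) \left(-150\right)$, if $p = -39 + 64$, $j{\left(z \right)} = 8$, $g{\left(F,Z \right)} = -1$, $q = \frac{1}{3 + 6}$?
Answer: $- \frac{19825}{16} \approx -1239.1$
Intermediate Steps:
$q = \frac{1}{9} \approx 0.11111$
$p = 25$
$\left(j{\left(g{\left(6,q \right)} \right)} + \frac{p}{96}\right) \left(-150\right) = \left(8 + \frac{25}{96}\right) \left(-150\right) = \frac{793}{96} \left(-150\right) = - \frac{19825}{16}$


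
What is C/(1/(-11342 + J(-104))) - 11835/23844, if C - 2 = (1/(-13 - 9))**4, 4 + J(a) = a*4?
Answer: -5474946199101/232733336 ≈ -23525.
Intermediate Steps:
J(a) = -4 + 4*a (J(a) = -4 + a*4 = -4 + 4*a)
C = 468513/234256 (C = 2 + (1/(-13 - 9))**4 = 2 + (1/(-22))**4 = 2 + (-1/22)**4 = 2 + 1/234256 = 468513/234256 ≈ 2.0000)
C/(1/(-11342 + J(-104))) - 11835/23844 = 468513/(234256*(1/(-11342 + (-4 + 4*(-104))))) - 11835/23844 = 468513/(234256*(1/(-11342 + (-4 - 416)))) - 11835*1/23844 = 468513/(234256*(1/(-11342 - 420))) - 3945/7948 = 468513/(234256*(1/(-11762))) - 3945/7948 = 468513/(234256*(-1/11762)) - 3945/7948 = (468513/234256)*(-11762) - 3945/7948 = -2755324953/117128 - 3945/7948 = -5474946199101/232733336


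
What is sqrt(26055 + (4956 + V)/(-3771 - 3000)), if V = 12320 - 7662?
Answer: 13*sqrt(7067833869)/6771 ≈ 161.41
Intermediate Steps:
V = 4658
sqrt(26055 + (4956 + V)/(-3771 - 3000)) = sqrt(26055 + (4956 + 4658)/(-3771 - 3000)) = sqrt(26055 + 9614/(-6771)) = sqrt(26055 + 9614*(-1/6771)) = sqrt(26055 - 9614/6771) = sqrt(176408791/6771) = 13*sqrt(7067833869)/6771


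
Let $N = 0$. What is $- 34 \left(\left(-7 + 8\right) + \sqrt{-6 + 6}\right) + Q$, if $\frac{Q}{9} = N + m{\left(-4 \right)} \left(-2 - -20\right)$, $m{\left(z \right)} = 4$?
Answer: $614$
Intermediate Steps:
$Q = 648$ ($Q = 9 \left(0 + 4 \left(-2 - -20\right)\right) = 9 \left(0 + 4 \left(-2 + 20\right)\right) = 9 \left(0 + 4 \cdot 18\right) = 9 \left(0 + 72\right) = 9 \cdot 72 = 648$)
$- 34 \left(\left(-7 + 8\right) + \sqrt{-6 + 6}\right) + Q = - 34 \left(\left(-7 + 8\right) + \sqrt{-6 + 6}\right) + 648 = - 34 \left(1 + \sqrt{0}\right) + 648 = - 34 \left(1 + 0\right) + 648 = \left(-34\right) 1 + 648 = -34 + 648 = 614$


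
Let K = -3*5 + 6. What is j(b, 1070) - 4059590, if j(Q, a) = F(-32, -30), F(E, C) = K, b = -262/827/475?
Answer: -4059599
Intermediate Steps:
b = -262/392825 (b = -262*1/827*(1/475) = -262/827*1/475 = -262/392825 ≈ -0.00066696)
K = -9 (K = -15 + 6 = -9)
F(E, C) = -9
j(Q, a) = -9
j(b, 1070) - 4059590 = -9 - 4059590 = -4059599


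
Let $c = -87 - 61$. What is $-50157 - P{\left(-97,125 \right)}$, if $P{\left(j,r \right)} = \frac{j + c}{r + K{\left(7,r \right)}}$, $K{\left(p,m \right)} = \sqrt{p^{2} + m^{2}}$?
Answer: $-50782 + 5 \sqrt{15674} \approx -50156.0$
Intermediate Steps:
$c = -148$ ($c = -87 - 61 = -148$)
$K{\left(p,m \right)} = \sqrt{m^{2} + p^{2}}$
$P{\left(j,r \right)} = \frac{-148 + j}{r + \sqrt{49 + r^{2}}}$ ($P{\left(j,r \right)} = \frac{j - 148}{r + \sqrt{r^{2} + 7^{2}}} = \frac{-148 + j}{r + \sqrt{r^{2} + 49}} = \frac{-148 + j}{r + \sqrt{49 + r^{2}}}$)
$-50157 - P{\left(-97,125 \right)} = -50157 - \frac{-148 - 97}{125 + \sqrt{49 + 125^{2}}} = -50157 - \frac{1}{125 + \sqrt{49 + 15625}} \left(-245\right) = -50157 - \frac{1}{125 + \sqrt{15674}} \left(-245\right) = -50157 - - \frac{245}{125 + \sqrt{15674}} = -50157 + \frac{245}{125 + \sqrt{15674}}$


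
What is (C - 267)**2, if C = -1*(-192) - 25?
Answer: 10000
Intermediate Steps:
C = 167 (C = 192 - 25 = 167)
(C - 267)**2 = (167 - 267)**2 = (-100)**2 = 10000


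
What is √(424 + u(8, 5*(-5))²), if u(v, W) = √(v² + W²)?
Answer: √1113 ≈ 33.362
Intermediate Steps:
u(v, W) = √(W² + v²)
√(424 + u(8, 5*(-5))²) = √(424 + (√((5*(-5))² + 8²))²) = √(424 + (√((-25)² + 64))²) = √(424 + (√(625 + 64))²) = √(424 + (√689)²) = √(424 + 689) = √1113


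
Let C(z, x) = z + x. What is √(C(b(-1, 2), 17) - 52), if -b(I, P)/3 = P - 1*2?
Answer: I*√35 ≈ 5.9161*I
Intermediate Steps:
b(I, P) = 6 - 3*P (b(I, P) = -3*(P - 1*2) = -3*(P - 2) = -3*(-2 + P) = 6 - 3*P)
C(z, x) = x + z
√(C(b(-1, 2), 17) - 52) = √((17 + (6 - 3*2)) - 52) = √((17 + (6 - 6)) - 52) = √((17 + 0) - 52) = √(17 - 52) = √(-35) = I*√35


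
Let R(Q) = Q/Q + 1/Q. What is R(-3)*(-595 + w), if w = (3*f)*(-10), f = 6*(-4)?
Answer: 250/3 ≈ 83.333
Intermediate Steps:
f = -24
R(Q) = 1 + 1/Q
w = 720 (w = (3*(-24))*(-10) = -72*(-10) = 720)
R(-3)*(-595 + w) = ((1 - 3)/(-3))*(-595 + 720) = -⅓*(-2)*125 = (⅔)*125 = 250/3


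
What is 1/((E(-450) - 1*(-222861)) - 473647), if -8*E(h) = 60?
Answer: -2/501587 ≈ -3.9873e-6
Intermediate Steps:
E(h) = -15/2 (E(h) = -⅛*60 = -15/2)
1/((E(-450) - 1*(-222861)) - 473647) = 1/((-15/2 - 1*(-222861)) - 473647) = 1/((-15/2 + 222861) - 473647) = 1/(445707/2 - 473647) = 1/(-501587/2) = -2/501587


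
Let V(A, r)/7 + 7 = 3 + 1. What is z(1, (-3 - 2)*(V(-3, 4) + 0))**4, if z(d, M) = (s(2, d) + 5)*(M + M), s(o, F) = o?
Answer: 4669488810000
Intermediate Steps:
V(A, r) = -21 (V(A, r) = -49 + 7*(3 + 1) = -49 + 7*4 = -49 + 28 = -21)
z(d, M) = 14*M (z(d, M) = (2 + 5)*(M + M) = 7*(2*M) = 14*M)
z(1, (-3 - 2)*(V(-3, 4) + 0))**4 = (14*((-3 - 2)*(-21 + 0)))**4 = (14*(-5*(-21)))**4 = (14*105)**4 = 1470**4 = 4669488810000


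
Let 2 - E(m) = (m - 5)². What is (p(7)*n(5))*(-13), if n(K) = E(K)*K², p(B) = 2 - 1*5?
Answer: 1950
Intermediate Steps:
E(m) = 2 - (-5 + m)² (E(m) = 2 - (m - 5)² = 2 - (-5 + m)²)
p(B) = -3 (p(B) = 2 - 5 = -3)
n(K) = K²*(2 - (-5 + K)²) (n(K) = (2 - (-5 + K)²)*K² = K²*(2 - (-5 + K)²))
(p(7)*n(5))*(-13) = -3*5²*(2 - (-5 + 5)²)*(-13) = -75*(2 - 1*0²)*(-13) = -75*(2 - 1*0)*(-13) = -75*(2 + 0)*(-13) = -75*2*(-13) = -3*50*(-13) = -150*(-13) = 1950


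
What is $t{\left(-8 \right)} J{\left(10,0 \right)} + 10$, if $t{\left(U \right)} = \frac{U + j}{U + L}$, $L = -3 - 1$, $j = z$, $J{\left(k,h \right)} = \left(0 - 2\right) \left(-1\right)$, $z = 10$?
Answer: $\frac{29}{3} \approx 9.6667$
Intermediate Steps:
$J{\left(k,h \right)} = 2$ ($J{\left(k,h \right)} = \left(-2\right) \left(-1\right) = 2$)
$j = 10$
$L = -4$ ($L = -3 - 1 = -4$)
$t{\left(U \right)} = \frac{10 + U}{-4 + U}$ ($t{\left(U \right)} = \frac{U + 10}{U - 4} = \frac{10 + U}{-4 + U}$)
$t{\left(-8 \right)} J{\left(10,0 \right)} + 10 = \frac{10 - 8}{-4 - 8} \cdot 2 + 10 = \frac{1}{-12} \cdot 2 \cdot 2 + 10 = \left(- \frac{1}{12}\right) 2 \cdot 2 + 10 = \left(- \frac{1}{6}\right) 2 + 10 = - \frac{1}{3} + 10 = \frac{29}{3}$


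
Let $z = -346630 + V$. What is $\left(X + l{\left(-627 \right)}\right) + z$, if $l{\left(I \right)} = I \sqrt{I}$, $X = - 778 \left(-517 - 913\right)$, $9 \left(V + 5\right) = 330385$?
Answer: $\frac{7223530}{9} - 627 i \sqrt{627} \approx 8.0261 \cdot 10^{5} - 15700.0 i$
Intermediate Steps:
$V = \frac{330340}{9}$ ($V = -5 + \frac{1}{9} \cdot 330385 = -5 + \frac{330385}{9} = \frac{330340}{9} \approx 36704.0$)
$z = - \frac{2789330}{9}$ ($z = -346630 + \frac{330340}{9} = - \frac{2789330}{9} \approx -3.0993 \cdot 10^{5}$)
$X = 1112540$ ($X = \left(-778\right) \left(-1430\right) = 1112540$)
$l{\left(I \right)} = I^{\frac{3}{2}}$
$\left(X + l{\left(-627 \right)}\right) + z = \left(1112540 + \left(-627\right)^{\frac{3}{2}}\right) - \frac{2789330}{9} = \left(1112540 - 627 i \sqrt{627}\right) - \frac{2789330}{9} = \frac{7223530}{9} - 627 i \sqrt{627}$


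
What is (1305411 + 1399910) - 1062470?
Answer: 1642851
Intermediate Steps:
(1305411 + 1399910) - 1062470 = 2705321 - 1062470 = 1642851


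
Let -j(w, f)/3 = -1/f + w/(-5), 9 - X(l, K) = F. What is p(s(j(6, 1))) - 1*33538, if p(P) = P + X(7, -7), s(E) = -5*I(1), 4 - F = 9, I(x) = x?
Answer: -33529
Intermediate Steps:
F = -5 (F = 4 - 1*9 = 4 - 9 = -5)
X(l, K) = 14 (X(l, K) = 9 - 1*(-5) = 9 + 5 = 14)
j(w, f) = 3/f + 3*w/5 (j(w, f) = -3*(-1/f + w/(-5)) = -3*(-1/f + w*(-1/5)) = -3*(-1/f - w/5) = 3/f + 3*w/5)
s(E) = -5 (s(E) = -5*1 = -5)
p(P) = 14 + P (p(P) = P + 14 = 14 + P)
p(s(j(6, 1))) - 1*33538 = (14 - 5) - 1*33538 = 9 - 33538 = -33529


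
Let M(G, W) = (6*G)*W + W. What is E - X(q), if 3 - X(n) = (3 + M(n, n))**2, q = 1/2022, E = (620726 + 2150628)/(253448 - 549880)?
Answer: -57569322407995325/17205100009779384 ≈ -3.3461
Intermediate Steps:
E = -1385677/148216 (E = 2771354/(-296432) = 2771354*(-1/296432) = -1385677/148216 ≈ -9.3490)
q = 1/2022 ≈ 0.00049456
M(G, W) = W + 6*G*W (M(G, W) = 6*G*W + W = W + 6*G*W)
X(n) = 3 - (3 + n*(1 + 6*n))**2
E - X(q) = -1385677/148216 - (3 - (3 + (1 + 6*(1/2022))/2022)**2) = -1385677/148216 - (3 - (3 + (1 + 1/337)/2022)**2) = -1385677/148216 - (3 - (3 + (1/2022)*(338/337))**2) = -1385677/148216 - (3 - (3 + 169/340707)**2) = -1385677/148216 - (3 - (1022290/340707)**2) = -1385677/148216 - (3 - 1*1045076844100/116081259849) = -1385677/148216 - (3 - 1045076844100/116081259849) = -1385677/148216 - 1*(-696833064553/116081259849) = -1385677/148216 + 696833064553/116081259849 = -57569322407995325/17205100009779384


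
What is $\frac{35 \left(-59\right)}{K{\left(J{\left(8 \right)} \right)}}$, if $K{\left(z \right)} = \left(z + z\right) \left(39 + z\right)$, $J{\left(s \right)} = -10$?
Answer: $\frac{413}{116} \approx 3.5603$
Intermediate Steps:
$K{\left(z \right)} = 2 z \left(39 + z\right)$
$\frac{35 \left(-59\right)}{K{\left(J{\left(8 \right)} \right)}} = \frac{35 \left(-59\right)}{2 \left(-10\right) \left(39 - 10\right)} = - \frac{2065}{2 \left(-10\right) 29} = - \frac{2065}{-580} = \left(-2065\right) \left(- \frac{1}{580}\right) = \frac{413}{116}$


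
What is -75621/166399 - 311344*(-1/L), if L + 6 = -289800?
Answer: -3351034081/2191974027 ≈ -1.5288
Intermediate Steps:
L = -289806 (L = -6 - 289800 = -289806)
-75621/166399 - 311344*(-1/L) = -75621/166399 - 311344/((-1*(-289806))) = -75621*1/166399 - 311344/289806 = -75621/166399 - 311344*1/289806 = -75621/166399 - 14152/13173 = -3351034081/2191974027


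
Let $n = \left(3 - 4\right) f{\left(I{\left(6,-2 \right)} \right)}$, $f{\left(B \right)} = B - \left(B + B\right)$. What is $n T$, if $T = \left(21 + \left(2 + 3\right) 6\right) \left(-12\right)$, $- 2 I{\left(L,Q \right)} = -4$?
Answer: $-1224$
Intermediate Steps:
$I{\left(L,Q \right)} = 2$ ($I{\left(L,Q \right)} = \left(- \frac{1}{2}\right) \left(-4\right) = 2$)
$T = -612$ ($T = \left(21 + 5 \cdot 6\right) \left(-12\right) = \left(21 + 30\right) \left(-12\right) = 51 \left(-12\right) = -612$)
$f{\left(B \right)} = - B$ ($f{\left(B \right)} = B - 2 B = - B$)
$n = 2$ ($n = \left(3 - 4\right) \left(\left(-1\right) 2\right) = \left(-1\right) \left(-2\right) = 2$)
$n T = 2 \left(-612\right) = -1224$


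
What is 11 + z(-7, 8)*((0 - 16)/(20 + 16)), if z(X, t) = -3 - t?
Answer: 143/9 ≈ 15.889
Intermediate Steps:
11 + z(-7, 8)*((0 - 16)/(20 + 16)) = 11 + (-3 - 1*8)*((0 - 16)/(20 + 16)) = 11 + (-3 - 8)*(-16/36) = 11 - (-176)/36 = 11 - 11*(-4/9) = 11 + 44/9 = 143/9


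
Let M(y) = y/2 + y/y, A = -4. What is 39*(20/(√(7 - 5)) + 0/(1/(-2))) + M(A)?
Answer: -1 + 390*√2 ≈ 550.54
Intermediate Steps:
M(y) = 1 + y/2 (M(y) = y*(½) + 1 = y/2 + 1 = 1 + y/2)
39*(20/(√(7 - 5)) + 0/(1/(-2))) + M(A) = 39*(20/(√(7 - 5)) + 0/(1/(-2))) + (1 + (½)*(-4)) = 39*(20/(√2) + 0/(-½)) + (1 - 2) = 39*(20*(√2/2) + 0*(-2)) - 1 = 39*(10*√2 + 0) - 1 = 39*(10*√2) - 1 = 390*√2 - 1 = -1 + 390*√2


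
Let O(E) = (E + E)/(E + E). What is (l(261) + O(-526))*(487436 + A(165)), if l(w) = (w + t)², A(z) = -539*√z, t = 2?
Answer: 33715948120 - 37282630*√165 ≈ 3.3237e+10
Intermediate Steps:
O(E) = 1 (O(E) = (2*E)/((2*E)) = (2*E)*(1/(2*E)) = 1)
l(w) = (2 + w)² (l(w) = (w + 2)² = (2 + w)²)
(l(261) + O(-526))*(487436 + A(165)) = ((2 + 261)² + 1)*(487436 - 539*√165) = (263² + 1)*(487436 - 539*√165) = (69169 + 1)*(487436 - 539*√165) = 69170*(487436 - 539*√165) = 33715948120 - 37282630*√165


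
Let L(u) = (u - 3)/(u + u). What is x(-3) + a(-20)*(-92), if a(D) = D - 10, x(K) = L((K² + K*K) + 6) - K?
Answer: 44215/16 ≈ 2763.4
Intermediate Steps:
L(u) = (-3 + u)/(2*u) (L(u) = (-3 + u)/((2*u)) = (-3 + u)*(1/(2*u)) = (-3 + u)/(2*u))
x(K) = -K + (3 + 2*K²)/(2*(6 + 2*K²)) (x(K) = (-3 + ((K² + K*K) + 6))/(2*((K² + K*K) + 6)) - K = (-3 + ((K² + K²) + 6))/(2*((K² + K²) + 6)) - K = (-3 + (2*K² + 6))/(2*(2*K² + 6)) - K = (-3 + (6 + 2*K²))/(2*(6 + 2*K²)) - K = (3 + 2*K²)/(2*(6 + 2*K²)) - K = -K + (3 + 2*K²)/(2*(6 + 2*K²)))
a(D) = -10 + D
x(-3) + a(-20)*(-92) = (¾ + (½)*(-3)² - 1*(-3)*(3 + (-3)²))/(3 + (-3)²) + (-10 - 20)*(-92) = (¾ + (½)*9 - 1*(-3)*(3 + 9))/(3 + 9) - 30*(-92) = (¾ + 9/2 - 1*(-3)*12)/12 + 2760 = (¾ + 9/2 + 36)/12 + 2760 = (1/12)*(165/4) + 2760 = 55/16 + 2760 = 44215/16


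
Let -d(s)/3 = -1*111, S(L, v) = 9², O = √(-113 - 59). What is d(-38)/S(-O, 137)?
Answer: 37/9 ≈ 4.1111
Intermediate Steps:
O = 2*I*√43 (O = √(-172) = 2*I*√43 ≈ 13.115*I)
S(L, v) = 81
d(s) = 333 (d(s) = -(-3)*111 = -3*(-111) = 333)
d(-38)/S(-O, 137) = 333/81 = 333*(1/81) = 37/9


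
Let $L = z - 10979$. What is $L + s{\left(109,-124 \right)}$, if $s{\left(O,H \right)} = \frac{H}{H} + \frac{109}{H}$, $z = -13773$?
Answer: $- \frac{3069233}{124} \approx -24752.0$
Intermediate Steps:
$s{\left(O,H \right)} = 1 + \frac{109}{H}$
$L = -24752$ ($L = -13773 - 10979 = -24752$)
$L + s{\left(109,-124 \right)} = -24752 + \frac{109 - 124}{-124} = -24752 - - \frac{15}{124} = -24752 + \frac{15}{124} = - \frac{3069233}{124}$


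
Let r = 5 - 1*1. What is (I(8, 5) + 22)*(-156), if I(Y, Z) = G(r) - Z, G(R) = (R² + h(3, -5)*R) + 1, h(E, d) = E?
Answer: -7176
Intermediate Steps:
r = 4 (r = 5 - 1 = 4)
G(R) = 1 + R² + 3*R (G(R) = (R² + 3*R) + 1 = 1 + R² + 3*R)
I(Y, Z) = 29 - Z (I(Y, Z) = (1 + 4² + 3*4) - Z = (1 + 16 + 12) - Z = 29 - Z)
(I(8, 5) + 22)*(-156) = ((29 - 1*5) + 22)*(-156) = ((29 - 5) + 22)*(-156) = (24 + 22)*(-156) = 46*(-156) = -7176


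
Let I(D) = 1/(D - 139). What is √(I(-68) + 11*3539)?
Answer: √185340946/69 ≈ 197.30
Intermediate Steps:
I(D) = 1/(-139 + D)
√(I(-68) + 11*3539) = √(1/(-139 - 68) + 11*3539) = √(1/(-207) + 38929) = √(-1/207 + 38929) = √(8058302/207) = √185340946/69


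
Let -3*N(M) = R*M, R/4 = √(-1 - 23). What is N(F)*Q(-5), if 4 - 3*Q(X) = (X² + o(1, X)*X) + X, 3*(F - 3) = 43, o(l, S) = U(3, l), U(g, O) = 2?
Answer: 832*I*√6/9 ≈ 226.44*I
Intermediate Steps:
o(l, S) = 2
R = 8*I*√6 (R = 4*√(-1 - 23) = 4*√(-24) = 4*(2*I*√6) = 8*I*√6 ≈ 19.596*I)
F = 52/3 (F = 3 + (⅓)*43 = 3 + 43/3 = 52/3 ≈ 17.333)
N(M) = -8*I*M*√6/3 (N(M) = -8*I*√6*M/3 = -8*I*M*√6/3)
Q(X) = 4/3 - X - X²/3 (Q(X) = 4/3 - ((X² + 2*X) + X)/3 = 4/3 - (X² + 3*X)/3 = 4/3 + (-X - X²/3) = 4/3 - X - X²/3)
N(F)*Q(-5) = (-8/3*I*52/3*√6)*(4/3 - 1*(-5) - ⅓*(-5)²) = (-416*I*√6/9)*(4/3 + 5 - ⅓*25) = (-416*I*√6/9)*(4/3 + 5 - 25/3) = -416*I*√6/9*(-2) = 832*I*√6/9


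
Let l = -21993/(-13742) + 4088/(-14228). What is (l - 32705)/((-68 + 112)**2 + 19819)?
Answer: -1598565830493/1063390795970 ≈ -1.5033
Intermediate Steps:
l = 64184777/48880294 (l = -21993*(-1/13742) + 4088*(-1/14228) = 21993/13742 - 1022/3557 = 64184777/48880294 ≈ 1.3131)
(l - 32705)/((-68 + 112)**2 + 19819) = (64184777/48880294 - 32705)/((-68 + 112)**2 + 19819) = -1598565830493/(48880294*(44**2 + 19819)) = -1598565830493/(48880294*(1936 + 19819)) = -1598565830493/48880294/21755 = -1598565830493/48880294*1/21755 = -1598565830493/1063390795970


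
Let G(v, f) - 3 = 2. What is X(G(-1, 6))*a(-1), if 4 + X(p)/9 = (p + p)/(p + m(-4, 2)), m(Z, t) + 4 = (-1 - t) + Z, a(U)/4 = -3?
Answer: 612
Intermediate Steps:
G(v, f) = 5 (G(v, f) = 3 + 2 = 5)
a(U) = -12 (a(U) = 4*(-3) = -12)
m(Z, t) = -5 + Z - t (m(Z, t) = -4 + ((-1 - t) + Z) = -4 + (-1 + Z - t) = -5 + Z - t)
X(p) = -36 + 18*p/(-11 + p) (X(p) = -36 + 9*((p + p)/(p + (-5 - 4 - 1*2))) = -36 + 9*((2*p)/(p + (-5 - 4 - 2))) = -36 + 9*((2*p)/(p - 11)) = -36 + 9*((2*p)/(-11 + p)) = -36 + 9*(2*p/(-11 + p)) = -36 + 18*p/(-11 + p))
X(G(-1, 6))*a(-1) = (18*(22 - 1*5)/(-11 + 5))*(-12) = (18*(22 - 5)/(-6))*(-12) = (18*(-1/6)*17)*(-12) = -51*(-12) = 612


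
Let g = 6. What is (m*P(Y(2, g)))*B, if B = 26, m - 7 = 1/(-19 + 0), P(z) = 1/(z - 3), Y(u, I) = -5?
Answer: -429/19 ≈ -22.579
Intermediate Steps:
P(z) = 1/(-3 + z)
m = 132/19 (m = 7 + 1/(-19 + 0) = 7 + 1/(-19) = 7 - 1/19 = 132/19 ≈ 6.9474)
(m*P(Y(2, g)))*B = (132/(19*(-3 - 5)))*26 = ((132/19)/(-8))*26 = ((132/19)*(-1/8))*26 = -33/38*26 = -429/19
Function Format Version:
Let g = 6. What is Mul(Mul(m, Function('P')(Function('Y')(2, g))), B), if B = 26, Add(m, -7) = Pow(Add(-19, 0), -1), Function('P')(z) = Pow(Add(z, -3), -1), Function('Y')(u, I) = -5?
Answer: Rational(-429, 19) ≈ -22.579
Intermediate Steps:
Function('P')(z) = Pow(Add(-3, z), -1)
m = Rational(132, 19) (m = Add(7, Pow(Add(-19, 0), -1)) = Add(7, Pow(-19, -1)) = Add(7, Rational(-1, 19)) = Rational(132, 19) ≈ 6.9474)
Mul(Mul(m, Function('P')(Function('Y')(2, g))), B) = Mul(Mul(Rational(132, 19), Pow(Add(-3, -5), -1)), 26) = Mul(Mul(Rational(132, 19), Pow(-8, -1)), 26) = Mul(Mul(Rational(132, 19), Rational(-1, 8)), 26) = Mul(Rational(-33, 38), 26) = Rational(-429, 19)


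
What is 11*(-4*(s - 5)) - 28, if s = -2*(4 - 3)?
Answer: 280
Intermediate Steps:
s = -2 (s = -2*1 = -2)
11*(-4*(s - 5)) - 28 = 11*(-4*(-2 - 5)) - 28 = 11*(-4*(-7)) - 28 = 11*28 - 28 = 308 - 28 = 280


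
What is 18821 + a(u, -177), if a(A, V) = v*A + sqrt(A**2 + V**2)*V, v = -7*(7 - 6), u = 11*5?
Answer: 18436 - 177*sqrt(34354) ≈ -14371.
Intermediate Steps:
u = 55
v = -7 (v = -7*1 = -7)
a(A, V) = -7*A + V*sqrt(A**2 + V**2) (a(A, V) = -7*A + sqrt(A**2 + V**2)*V = -7*A + V*sqrt(A**2 + V**2))
18821 + a(u, -177) = 18821 + (-7*55 - 177*sqrt(55**2 + (-177)**2)) = 18821 + (-385 - 177*sqrt(3025 + 31329)) = 18821 + (-385 - 177*sqrt(34354)) = 18436 - 177*sqrt(34354)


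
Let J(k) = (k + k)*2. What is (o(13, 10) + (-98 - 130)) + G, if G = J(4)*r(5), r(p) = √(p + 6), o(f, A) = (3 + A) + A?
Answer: -205 + 16*√11 ≈ -151.93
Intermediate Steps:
o(f, A) = 3 + 2*A
r(p) = √(6 + p)
J(k) = 4*k (J(k) = (2*k)*2 = 4*k)
G = 16*√11 (G = (4*4)*√(6 + 5) = 16*√11 ≈ 53.066)
(o(13, 10) + (-98 - 130)) + G = ((3 + 2*10) + (-98 - 130)) + 16*√11 = ((3 + 20) - 228) + 16*√11 = (23 - 228) + 16*√11 = -205 + 16*√11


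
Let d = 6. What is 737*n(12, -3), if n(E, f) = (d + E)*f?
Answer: -39798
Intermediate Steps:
n(E, f) = f*(6 + E) (n(E, f) = (6 + E)*f = f*(6 + E))
737*n(12, -3) = 737*(-3*(6 + 12)) = 737*(-3*18) = 737*(-54) = -39798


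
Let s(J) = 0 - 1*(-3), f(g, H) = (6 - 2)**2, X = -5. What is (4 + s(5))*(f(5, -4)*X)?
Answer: -560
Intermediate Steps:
f(g, H) = 16 (f(g, H) = 4**2 = 16)
s(J) = 3 (s(J) = 0 + 3 = 3)
(4 + s(5))*(f(5, -4)*X) = (4 + 3)*(16*(-5)) = 7*(-80) = -560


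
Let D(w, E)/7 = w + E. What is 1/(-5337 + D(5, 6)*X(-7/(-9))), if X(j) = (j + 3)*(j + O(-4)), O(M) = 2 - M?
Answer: -81/272599 ≈ -0.00029714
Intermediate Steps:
D(w, E) = 7*E + 7*w (D(w, E) = 7*(w + E) = 7*(E + w) = 7*E + 7*w)
X(j) = (3 + j)*(6 + j) (X(j) = (j + 3)*(j + (2 - 1*(-4))) = (3 + j)*(j + (2 + 4)) = (3 + j)*(j + 6) = (3 + j)*(6 + j))
1/(-5337 + D(5, 6)*X(-7/(-9))) = 1/(-5337 + (7*6 + 7*5)*(18 + (-7/(-9))**2 + 9*(-7/(-9)))) = 1/(-5337 + (42 + 35)*(18 + (-7*(-1/9))**2 + 9*(-7*(-1/9)))) = 1/(-5337 + 77*(18 + (7/9)**2 + 9*(7/9))) = 1/(-5337 + 77*(18 + 49/81 + 7)) = 1/(-5337 + 77*(2074/81)) = 1/(-5337 + 159698/81) = 1/(-272599/81) = -81/272599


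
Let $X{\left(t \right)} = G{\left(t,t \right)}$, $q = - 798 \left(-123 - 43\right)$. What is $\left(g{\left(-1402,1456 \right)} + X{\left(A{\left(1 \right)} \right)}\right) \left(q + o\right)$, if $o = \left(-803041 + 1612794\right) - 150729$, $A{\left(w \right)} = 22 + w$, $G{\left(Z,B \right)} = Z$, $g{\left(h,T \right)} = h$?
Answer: $-1091467468$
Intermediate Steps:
$q = 132468$ ($q = \left(-798\right) \left(-166\right) = 132468$)
$X{\left(t \right)} = t$
$o = 659024$ ($o = 809753 - 150729 = 659024$)
$\left(g{\left(-1402,1456 \right)} + X{\left(A{\left(1 \right)} \right)}\right) \left(q + o\right) = \left(-1402 + \left(22 + 1\right)\right) \left(132468 + 659024\right) = \left(-1402 + 23\right) 791492 = \left(-1379\right) 791492 = -1091467468$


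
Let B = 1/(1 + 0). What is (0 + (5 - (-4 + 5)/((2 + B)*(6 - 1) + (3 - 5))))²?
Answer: 4096/169 ≈ 24.237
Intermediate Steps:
B = 1 (B = 1/1 = 1)
(0 + (5 - (-4 + 5)/((2 + B)*(6 - 1) + (3 - 5))))² = (0 + (5 - (-4 + 5)/((2 + 1)*(6 - 1) + (3 - 5))))² = (0 + (5 - 1/(3*5 - 2)))² = (0 + (5 - 1/(15 - 2)))² = (0 + (5 - 1/13))² = (0 + 64/13)² = (64/13)² = 4096/169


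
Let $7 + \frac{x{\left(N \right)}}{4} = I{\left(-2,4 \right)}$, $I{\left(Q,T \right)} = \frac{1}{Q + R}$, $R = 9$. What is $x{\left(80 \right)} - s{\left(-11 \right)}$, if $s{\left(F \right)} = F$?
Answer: $- \frac{115}{7} \approx -16.429$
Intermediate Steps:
$I{\left(Q,T \right)} = \frac{1}{9 + Q}$ ($I{\left(Q,T \right)} = \frac{1}{Q + 9} = \frac{1}{9 + Q}$)
$x{\left(N \right)} = - \frac{192}{7}$ ($x{\left(N \right)} = -28 + \frac{4}{9 - 2} = -28 + \frac{4}{7} = - \frac{192}{7}$)
$x{\left(80 \right)} - s{\left(-11 \right)} = - \frac{192}{7} - -11 = - \frac{192}{7} + 11 = - \frac{115}{7}$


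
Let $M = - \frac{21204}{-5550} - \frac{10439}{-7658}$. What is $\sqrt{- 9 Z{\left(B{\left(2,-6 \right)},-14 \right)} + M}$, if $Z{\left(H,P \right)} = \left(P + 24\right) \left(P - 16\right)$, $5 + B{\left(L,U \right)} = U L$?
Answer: $\frac{\sqrt{5429638819259662}}{1416730} \approx 52.011$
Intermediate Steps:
$B{\left(L,U \right)} = -5 + L U$ ($B{\left(L,U \right)} = -5 + U L = -5 + L U$)
$Z{\left(H,P \right)} = \left(-16 + P\right) \left(24 + P\right)$ ($Z{\left(H,P \right)} = \left(24 + P\right) \left(-16 + P\right) = \left(-16 + P\right) \left(24 + P\right)$)
$M = \frac{36719447}{7083650}$ ($M = \left(-21204\right) \left(- \frac{1}{5550}\right) - - \frac{10439}{7658} = \frac{3534}{925} + \frac{10439}{7658} = \frac{36719447}{7083650} \approx 5.1837$)
$\sqrt{- 9 Z{\left(B{\left(2,-6 \right)},-14 \right)} + M} = \sqrt{- 9 \left(-384 + \left(-14\right)^{2} + 8 \left(-14\right)\right) + \frac{36719447}{7083650}} = \sqrt{- 9 \left(-384 + 196 - 112\right) + \frac{36719447}{7083650}} = \sqrt{\left(-9\right) \left(-300\right) + \frac{36719447}{7083650}} = \sqrt{2700 + \frac{36719447}{7083650}} = \sqrt{\frac{19162574447}{7083650}} = \frac{\sqrt{5429638819259662}}{1416730}$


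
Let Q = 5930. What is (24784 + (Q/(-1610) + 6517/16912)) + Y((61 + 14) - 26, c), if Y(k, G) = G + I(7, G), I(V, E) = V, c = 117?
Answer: 9687331411/388976 ≈ 24905.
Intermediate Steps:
Y(k, G) = 7 + G (Y(k, G) = G + 7 = 7 + G)
(24784 + (Q/(-1610) + 6517/16912)) + Y((61 + 14) - 26, c) = (24784 + (5930/(-1610) + 6517/16912)) + (7 + 117) = (24784 + (5930*(-1/1610) + 6517*(1/16912))) + 124 = (24784 + (-593/161 + 931/2416)) + 124 = (24784 - 1282797/388976) + 124 = 9639098387/388976 + 124 = 9687331411/388976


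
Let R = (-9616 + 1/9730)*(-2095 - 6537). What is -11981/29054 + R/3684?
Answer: 977699659354083/43393746970 ≈ 22531.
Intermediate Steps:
R = 403820838564/4865 (R = (-9616 + 1/9730)*(-8632) = -93563679/9730*(-8632) = 403820838564/4865 ≈ 8.3005e+7)
-11981/29054 + R/3684 = -11981/29054 + (403820838564/4865)/3684 = -11981*1/29054 + (403820838564/4865)*(1/3684) = -11981/29054 + 33651736547/1493555 = 977699659354083/43393746970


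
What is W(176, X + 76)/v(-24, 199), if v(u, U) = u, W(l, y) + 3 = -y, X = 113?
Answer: 8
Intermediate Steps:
W(l, y) = -3 - y
W(176, X + 76)/v(-24, 199) = (-3 - (113 + 76))/(-24) = (-3 - 1*189)*(-1/24) = (-3 - 189)*(-1/24) = -192*(-1/24) = 8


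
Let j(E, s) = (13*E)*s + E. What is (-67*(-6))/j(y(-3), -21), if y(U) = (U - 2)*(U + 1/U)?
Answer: -603/6800 ≈ -0.088676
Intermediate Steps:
y(U) = (-2 + U)*(U + 1/U)
j(E, s) = E + 13*E*s (j(E, s) = 13*E*s + E = E + 13*E*s)
(-67*(-6))/j(y(-3), -21) = (-67*(-6))/(((1 + (-3)² - 2*(-3) - 2/(-3))*(1 + 13*(-21)))) = 402/(((1 + 9 + 6 - 2*(-⅓))*(1 - 273))) = 402/(((1 + 9 + 6 + ⅔)*(-272))) = 402/(((50/3)*(-272))) = 402/(-13600/3) = 402*(-3/13600) = -603/6800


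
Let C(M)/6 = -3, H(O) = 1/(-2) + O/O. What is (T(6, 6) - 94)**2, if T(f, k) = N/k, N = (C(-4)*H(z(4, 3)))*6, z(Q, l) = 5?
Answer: 10609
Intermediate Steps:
H(O) = 1/2 (H(O) = 1*(-1/2) + 1 = -1/2 + 1 = 1/2)
C(M) = -18 (C(M) = 6*(-3) = -18)
N = -54 (N = -18*1/2*6 = -9*6 = -54)
T(f, k) = -54/k
(T(6, 6) - 94)**2 = (-54/6 - 94)**2 = (-54*1/6 - 94)**2 = (-9 - 94)**2 = (-103)**2 = 10609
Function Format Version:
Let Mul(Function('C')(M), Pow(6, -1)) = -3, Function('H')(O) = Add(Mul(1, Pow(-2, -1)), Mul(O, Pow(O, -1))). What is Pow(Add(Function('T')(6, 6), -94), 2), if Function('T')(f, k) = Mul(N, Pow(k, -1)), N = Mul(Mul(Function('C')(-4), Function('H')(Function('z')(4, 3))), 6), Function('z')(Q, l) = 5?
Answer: 10609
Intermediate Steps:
Function('H')(O) = Rational(1, 2) (Function('H')(O) = Add(Mul(1, Rational(-1, 2)), 1) = Add(Rational(-1, 2), 1) = Rational(1, 2))
Function('C')(M) = -18 (Function('C')(M) = Mul(6, -3) = -18)
N = -54 (N = Mul(Mul(-18, Rational(1, 2)), 6) = Mul(-9, 6) = -54)
Function('T')(f, k) = Mul(-54, Pow(k, -1))
Pow(Add(Function('T')(6, 6), -94), 2) = Pow(Add(Mul(-54, Pow(6, -1)), -94), 2) = Pow(Add(Mul(-54, Rational(1, 6)), -94), 2) = Pow(Add(-9, -94), 2) = Pow(-103, 2) = 10609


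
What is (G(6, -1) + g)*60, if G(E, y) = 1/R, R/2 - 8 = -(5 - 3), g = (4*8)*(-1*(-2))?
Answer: 3845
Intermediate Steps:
g = 64 (g = 32*2 = 64)
R = 12 (R = 16 + 2*(-(5 - 3)) = 16 + 2*(-1*2) = 16 + 2*(-2) = 16 - 4 = 12)
G(E, y) = 1/12
(G(6, -1) + g)*60 = (1/12 + 64)*60 = (769/12)*60 = 3845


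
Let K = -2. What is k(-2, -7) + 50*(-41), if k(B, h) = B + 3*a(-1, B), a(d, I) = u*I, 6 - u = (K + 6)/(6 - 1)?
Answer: -10416/5 ≈ -2083.2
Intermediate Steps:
u = 26/5 (u = 6 - (-2 + 6)/(6 - 1) = 6 - 4/5 = 6 - 1*⅘ = 6 - ⅘ = 26/5 ≈ 5.2000)
a(d, I) = 26*I/5
k(B, h) = 83*B/5 (k(B, h) = B + 3*(26*B/5) = B + 78*B/5 = 83*B/5)
k(-2, -7) + 50*(-41) = (83/5)*(-2) + 50*(-41) = -166/5 - 2050 = -10416/5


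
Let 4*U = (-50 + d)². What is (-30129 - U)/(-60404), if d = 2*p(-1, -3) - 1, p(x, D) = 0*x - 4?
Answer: 123997/241616 ≈ 0.51320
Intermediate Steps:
p(x, D) = -4 (p(x, D) = 0 - 4 = -4)
d = -9 (d = 2*(-4) - 1 = -8 - 1 = -9)
U = 3481/4 (U = (-50 - 9)²/4 = (¼)*(-59)² = (¼)*3481 = 3481/4 ≈ 870.25)
(-30129 - U)/(-60404) = (-30129 - 1*3481/4)/(-60404) = (-30129 - 3481/4)*(-1/60404) = -123997/4*(-1/60404) = 123997/241616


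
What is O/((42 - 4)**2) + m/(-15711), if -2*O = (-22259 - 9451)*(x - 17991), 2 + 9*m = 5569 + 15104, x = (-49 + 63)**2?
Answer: -39894304824199/204180156 ≈ -1.9539e+5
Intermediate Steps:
x = 196 (x = 14**2 = 196)
m = 20671/9 (m = -2/9 + (5569 + 15104)/9 = -2/9 + (1/9)*20673 = -2/9 + 2297 = 20671/9 ≈ 2296.8)
O = -282139725 (O = -(-22259 - 9451)*(196 - 17991)/2 = -(-15855)*(-17795) = -1/2*564279450 = -282139725)
O/((42 - 4)**2) + m/(-15711) = -282139725/(42 - 4)**2 + (20671/9)/(-15711) = -282139725/(38**2) + (20671/9)*(-1/15711) = -282139725/1444 - 20671/141399 = -39894304824199/204180156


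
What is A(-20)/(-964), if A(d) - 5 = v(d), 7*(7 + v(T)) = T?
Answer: 17/3374 ≈ 0.0050385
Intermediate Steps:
v(T) = -7 + T/7
A(d) = -2 + d/7 (A(d) = 5 + (-7 + d/7) = -2 + d/7)
A(-20)/(-964) = (-2 + (⅐)*(-20))/(-964) = (-2 - 20/7)*(-1/964) = -34/7*(-1/964) = 17/3374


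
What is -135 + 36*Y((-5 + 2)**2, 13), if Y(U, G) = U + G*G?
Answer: 6273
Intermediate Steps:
Y(U, G) = U + G**2
-135 + 36*Y((-5 + 2)**2, 13) = -135 + 36*((-5 + 2)**2 + 13**2) = -135 + 36*((-3)**2 + 169) = -135 + 36*(9 + 169) = -135 + 36*178 = -135 + 6408 = 6273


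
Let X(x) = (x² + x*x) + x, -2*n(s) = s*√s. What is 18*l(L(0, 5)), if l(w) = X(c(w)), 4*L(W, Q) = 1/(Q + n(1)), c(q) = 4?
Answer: 648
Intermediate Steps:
n(s) = -s^(3/2)/2 (n(s) = -s*√s/2 = -s^(3/2)/2)
X(x) = x + 2*x² (X(x) = (x² + x²) + x = 2*x² + x = x + 2*x²)
L(W, Q) = 1/(4*(-½ + Q)) (L(W, Q) = 1/(4*(Q - 1^(3/2)/2)) = 1/(4*(Q - ½*1)) = 1/(4*(Q - ½)) = 1/(4*(-½ + Q)))
l(w) = 36 (l(w) = 4*(1 + 2*4) = 4*(1 + 8) = 4*9 = 36)
18*l(L(0, 5)) = 18*36 = 648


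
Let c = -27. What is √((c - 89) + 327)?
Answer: √211 ≈ 14.526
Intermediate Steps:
√((c - 89) + 327) = √((-27 - 89) + 327) = √(-116 + 327) = √211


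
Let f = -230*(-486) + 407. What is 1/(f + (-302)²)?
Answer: 1/203391 ≈ 4.9166e-6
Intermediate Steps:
f = 112187 (f = 111780 + 407 = 112187)
1/(f + (-302)²) = 1/(112187 + (-302)²) = 1/(112187 + 91204) = 1/203391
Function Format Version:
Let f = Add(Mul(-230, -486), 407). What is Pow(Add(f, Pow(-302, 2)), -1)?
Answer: Rational(1, 203391) ≈ 4.9166e-6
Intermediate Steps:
f = 112187 (f = Add(111780, 407) = 112187)
Pow(Add(f, Pow(-302, 2)), -1) = Pow(Add(112187, Pow(-302, 2)), -1) = Pow(Add(112187, 91204), -1) = Pow(203391, -1) = Rational(1, 203391)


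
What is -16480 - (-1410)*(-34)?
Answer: -64420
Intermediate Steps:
-16480 - (-1410)*(-34) = -16480 - 1*47940 = -16480 - 47940 = -64420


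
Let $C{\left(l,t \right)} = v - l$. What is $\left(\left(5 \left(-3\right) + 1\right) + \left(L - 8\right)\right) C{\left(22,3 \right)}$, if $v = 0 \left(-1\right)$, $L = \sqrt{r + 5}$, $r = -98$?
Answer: $484 - 22 i \sqrt{93} \approx 484.0 - 212.16 i$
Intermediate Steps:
$L = i \sqrt{93}$ ($L = \sqrt{-98 + 5} = \sqrt{-93} = i \sqrt{93} \approx 9.6436 i$)
$v = 0$
$C{\left(l,t \right)} = - l$ ($C{\left(l,t \right)} = 0 - l = - l$)
$\left(\left(5 \left(-3\right) + 1\right) + \left(L - 8\right)\right) C{\left(22,3 \right)} = \left(\left(5 \left(-3\right) + 1\right) + \left(i \sqrt{93} - 8\right)\right) \left(\left(-1\right) 22\right) = \left(\left(-15 + 1\right) - \left(8 - i \sqrt{93}\right)\right) \left(-22\right) = \left(-14 - \left(8 - i \sqrt{93}\right)\right) \left(-22\right) = \left(-22 + i \sqrt{93}\right) \left(-22\right) = 484 - 22 i \sqrt{93}$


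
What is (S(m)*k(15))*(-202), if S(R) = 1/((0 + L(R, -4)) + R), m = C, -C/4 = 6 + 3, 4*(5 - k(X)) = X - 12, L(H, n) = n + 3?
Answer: 1717/74 ≈ 23.203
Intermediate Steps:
L(H, n) = 3 + n
k(X) = 8 - X/4 (k(X) = 5 - (X - 12)/4 = 5 - (-12 + X)/4 = 5 + (3 - X/4) = 8 - X/4)
C = -36 (C = -4*(6 + 3) = -4*9 = -36)
m = -36
S(R) = 1/(-1 + R) (S(R) = 1/((0 + (3 - 4)) + R) = 1/((0 - 1) + R) = 1/(-1 + R))
(S(m)*k(15))*(-202) = ((8 - ¼*15)/(-1 - 36))*(-202) = ((8 - 15/4)/(-37))*(-202) = -1/37*17/4*(-202) = -17/148*(-202) = 1717/74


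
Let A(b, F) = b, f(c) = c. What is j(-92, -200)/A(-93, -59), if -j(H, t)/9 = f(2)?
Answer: 6/31 ≈ 0.19355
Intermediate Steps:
j(H, t) = -18 (j(H, t) = -9*2 = -18)
j(-92, -200)/A(-93, -59) = -18/(-93) = -18*(-1/93) = 6/31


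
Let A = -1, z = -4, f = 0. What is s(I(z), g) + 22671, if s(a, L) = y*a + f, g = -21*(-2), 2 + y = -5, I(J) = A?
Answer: 22678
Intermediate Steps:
I(J) = -1
y = -7 (y = -2 - 5 = -7)
g = 42
s(a, L) = -7*a (s(a, L) = -7*a + 0 = -7*a)
s(I(z), g) + 22671 = -7*(-1) + 22671 = 7 + 22671 = 22678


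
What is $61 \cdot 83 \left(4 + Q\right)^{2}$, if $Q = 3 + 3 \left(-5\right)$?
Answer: $324032$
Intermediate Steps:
$Q = -12$ ($Q = 3 - 15 = -12$)
$61 \cdot 83 \left(4 + Q\right)^{2} = 61 \cdot 83 \left(4 - 12\right)^{2} = 5063 \left(-8\right)^{2} = 5063 \cdot 64 = 324032$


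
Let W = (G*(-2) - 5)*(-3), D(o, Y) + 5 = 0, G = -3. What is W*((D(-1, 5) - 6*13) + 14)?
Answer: 207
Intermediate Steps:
D(o, Y) = -5 (D(o, Y) = -5 + 0 = -5)
W = -3 (W = (-3*(-2) - 5)*(-3) = (6 - 5)*(-3) = 1*(-3) = -3)
W*((D(-1, 5) - 6*13) + 14) = -3*((-5 - 6*13) + 14) = -3*((-5 - 1*78) + 14) = -3*((-5 - 78) + 14) = -3*(-83 + 14) = -3*(-69) = 207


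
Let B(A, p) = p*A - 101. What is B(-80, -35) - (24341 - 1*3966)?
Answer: -17676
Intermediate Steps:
B(A, p) = -101 + A*p (B(A, p) = A*p - 101 = -101 + A*p)
B(-80, -35) - (24341 - 1*3966) = (-101 - 80*(-35)) - (24341 - 1*3966) = (-101 + 2800) - (24341 - 3966) = 2699 - 1*20375 = 2699 - 20375 = -17676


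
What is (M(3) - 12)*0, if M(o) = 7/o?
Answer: 0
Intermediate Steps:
(M(3) - 12)*0 = (7/3 - 12)*0 = -29/3*0 = 0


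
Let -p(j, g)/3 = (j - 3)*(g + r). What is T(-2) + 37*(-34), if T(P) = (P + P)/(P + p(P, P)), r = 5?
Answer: -54098/43 ≈ -1258.1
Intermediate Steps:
p(j, g) = -3*(-3 + j)*(5 + g) (p(j, g) = -3*(j - 3)*(g + 5) = -3*(-3 + j)*(5 + g))
T(P) = 2*P/(45 - 5*P - 3*P²) (T(P) = (P + P)/(P + (45 - 15*P + 9*P - 3*P*P)) = (2*P)/(P + (45 - 15*P + 9*P - 3*P²)) = (2*P)/(P + (45 - 6*P - 3*P²)) = (2*P)/(45 - 5*P - 3*P²) = 2*P/(45 - 5*P - 3*P²))
T(-2) + 37*(-34) = 2*(-2)/(45 - 5*(-2) - 3*(-2)²) + 37*(-34) = 2*(-2)/(45 + 10 - 3*4) - 1258 = 2*(-2)/(45 + 10 - 12) - 1258 = 2*(-2)/43 - 1258 = 2*(-2)*(1/43) - 1258 = -4/43 - 1258 = -54098/43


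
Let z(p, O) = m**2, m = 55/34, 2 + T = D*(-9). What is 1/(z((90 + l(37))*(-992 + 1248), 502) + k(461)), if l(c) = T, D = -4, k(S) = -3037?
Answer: -1156/3507747 ≈ -0.00032956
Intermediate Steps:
T = 34 (T = -2 - 4*(-9) = -2 + 36 = 34)
l(c) = 34
m = 55/34 (m = 55*(1/34) = 55/34 ≈ 1.6176)
z(p, O) = 3025/1156 (z(p, O) = (55/34)**2 = 3025/1156)
1/(z((90 + l(37))*(-992 + 1248), 502) + k(461)) = 1/(3025/1156 - 3037) = 1/(-3507747/1156) = -1156/3507747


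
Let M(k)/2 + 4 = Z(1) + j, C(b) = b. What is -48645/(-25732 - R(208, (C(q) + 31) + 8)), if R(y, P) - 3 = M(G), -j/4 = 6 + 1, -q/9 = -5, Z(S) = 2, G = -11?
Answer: 9729/5135 ≈ 1.8946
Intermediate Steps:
q = 45 (q = -9*(-5) = 45)
j = -28 (j = -4*(6 + 1) = -4*7 = -28)
M(k) = -60 (M(k) = -8 + 2*(2 - 28) = -8 + 2*(-26) = -8 - 52 = -60)
R(y, P) = -57 (R(y, P) = 3 - 60 = -57)
-48645/(-25732 - R(208, (C(q) + 31) + 8)) = -48645/(-25732 - 1*(-57)) = -48645/(-25732 + 57) = -48645/(-25675) = -48645*(-1/25675) = 9729/5135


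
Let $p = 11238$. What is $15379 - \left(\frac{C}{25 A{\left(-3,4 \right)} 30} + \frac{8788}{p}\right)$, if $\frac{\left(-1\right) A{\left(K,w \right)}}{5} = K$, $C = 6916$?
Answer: $\frac{162012661291}{10535625} \approx 15378.0$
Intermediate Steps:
$A{\left(K,w \right)} = - 5 K$
$15379 - \left(\frac{C}{25 A{\left(-3,4 \right)} 30} + \frac{8788}{p}\right) = 15379 - \left(\frac{6916}{25 \left(\left(-5\right) \left(-3\right)\right) 30} + \frac{8788}{11238}\right) = 15379 - \left(\frac{6916}{25 \cdot 15 \cdot 30} + 8788 \cdot \frac{1}{11238}\right) = 15379 - \left(\frac{6916}{375 \cdot 30} + \frac{4394}{5619}\right) = 15379 - \left(\frac{6916}{11250} + \frac{4394}{5619}\right) = 15379 - \left(6916 \cdot \frac{1}{11250} + \frac{4394}{5619}\right) = 15379 - \left(\frac{3458}{5625} + \frac{4394}{5619}\right) = 15379 - \frac{14715584}{10535625} = \frac{162012661291}{10535625}$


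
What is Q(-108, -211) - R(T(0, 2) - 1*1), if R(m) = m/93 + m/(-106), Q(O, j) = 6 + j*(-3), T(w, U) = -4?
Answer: 6299327/9858 ≈ 639.01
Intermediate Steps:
Q(O, j) = 6 - 3*j
R(m) = 13*m/9858 (R(m) = m*(1/93) + m*(-1/106) = m/93 - m/106 = 13*m/9858)
Q(-108, -211) - R(T(0, 2) - 1*1) = (6 - 3*(-211)) - 13*(-4 - 1*1)/9858 = (6 + 633) - 13*(-4 - 1)/9858 = 639 - 13*(-5)/9858 = 639 - 1*(-65/9858) = 639 + 65/9858 = 6299327/9858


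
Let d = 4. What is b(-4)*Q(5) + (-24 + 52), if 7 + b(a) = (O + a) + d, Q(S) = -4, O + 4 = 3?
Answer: 60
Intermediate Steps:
O = -1 (O = -4 + 3 = -1)
b(a) = -4 + a (b(a) = -7 + ((-1 + a) + 4) = -7 + (3 + a) = -4 + a)
b(-4)*Q(5) + (-24 + 52) = (-4 - 4)*(-4) + (-24 + 52) = -8*(-4) + 28 = 32 + 28 = 60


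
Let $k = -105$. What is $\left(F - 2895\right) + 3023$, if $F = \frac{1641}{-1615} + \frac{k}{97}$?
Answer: $\frac{19723088}{156655} \approx 125.9$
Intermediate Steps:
$F = - \frac{328752}{156655}$ ($F = \frac{1641}{-1615} - \frac{105}{97} = 1641 \left(- \frac{1}{1615}\right) - \frac{105}{97} = - \frac{1641}{1615} - \frac{105}{97} = - \frac{328752}{156655} \approx -2.0986$)
$\left(F - 2895\right) + 3023 = \left(- \frac{328752}{156655} - 2895\right) + 3023 = - \frac{453844977}{156655} + 3023 = \frac{19723088}{156655}$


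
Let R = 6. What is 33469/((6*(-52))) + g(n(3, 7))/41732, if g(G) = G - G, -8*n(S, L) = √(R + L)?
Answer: -33469/312 ≈ -107.27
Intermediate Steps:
n(S, L) = -√(6 + L)/8
g(G) = 0
33469/((6*(-52))) + g(n(3, 7))/41732 = 33469/((6*(-52))) + 0/41732 = 33469/(-312) + 0*(1/41732) = 33469*(-1/312) + 0 = -33469/312 + 0 = -33469/312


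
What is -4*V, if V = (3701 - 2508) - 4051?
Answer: 11432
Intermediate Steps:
V = -2858 (V = 1193 - 4051 = -2858)
-4*V = -4*(-2858) = 11432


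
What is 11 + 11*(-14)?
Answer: -143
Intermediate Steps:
11 + 11*(-14) = 11 - 154 = -143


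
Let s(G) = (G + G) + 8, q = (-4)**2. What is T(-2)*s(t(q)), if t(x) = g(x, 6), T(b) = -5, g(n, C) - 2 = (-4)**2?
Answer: -220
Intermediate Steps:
g(n, C) = 18 (g(n, C) = 2 + (-4)**2 = 2 + 16 = 18)
q = 16
t(x) = 18
s(G) = 8 + 2*G (s(G) = 2*G + 8 = 8 + 2*G)
T(-2)*s(t(q)) = -5*(8 + 2*18) = -5*(8 + 36) = -5*44 = -220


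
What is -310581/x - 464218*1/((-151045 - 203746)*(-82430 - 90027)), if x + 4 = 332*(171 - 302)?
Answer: 19003248346597819/2661354584918552 ≈ 7.1404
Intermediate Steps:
x = -43496 (x = -4 + 332*(171 - 302) = -4 + 332*(-131) = -4 - 43492 = -43496)
-310581/x - 464218*1/((-151045 - 203746)*(-82430 - 90027)) = -310581/(-43496) - 464218*1/((-151045 - 203746)*(-82430 - 90027)) = -310581*(-1/43496) - 464218/((-354791*(-172457))) = 310581/43496 - 464218/61186191487 = 19003248346597819/2661354584918552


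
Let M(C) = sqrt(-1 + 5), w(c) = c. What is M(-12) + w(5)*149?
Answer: 747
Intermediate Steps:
M(C) = 2 (M(C) = sqrt(4) = 2)
M(-12) + w(5)*149 = 2 + 5*149 = 2 + 745 = 747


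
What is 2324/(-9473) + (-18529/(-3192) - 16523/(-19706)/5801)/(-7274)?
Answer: -442034390363541823/1795961510251243536 ≈ -0.24613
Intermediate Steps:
2324/(-9473) + (-18529/(-3192) - 16523/(-19706)/5801)/(-7274) = 2324*(-1/9473) + (-18529*(-1/3192) - 16523*(-1/19706)*(1/5801))*(-1/7274) = -2324/9473 + (2647/456 + (16523/19706)*(1/5801))*(-1/7274) = -2324/9473 + (2647/456 + 16523/114314506)*(-1/7274) = -2324/9473 + (151299015935/26063707368)*(-1/7274) = -2324/9473 - 151299015935/189587407394832 = -442034390363541823/1795961510251243536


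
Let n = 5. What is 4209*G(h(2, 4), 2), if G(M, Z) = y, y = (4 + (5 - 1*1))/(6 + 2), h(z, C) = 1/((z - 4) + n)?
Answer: 4209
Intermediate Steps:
h(z, C) = 1/(1 + z) (h(z, C) = 1/((z - 4) + 5) = 1/((-4 + z) + 5) = 1/(1 + z))
y = 1 (y = (4 + (5 - 1))/8 = (4 + 4)*(1/8) = 8*(1/8) = 1)
G(M, Z) = 1
4209*G(h(2, 4), 2) = 4209*1 = 4209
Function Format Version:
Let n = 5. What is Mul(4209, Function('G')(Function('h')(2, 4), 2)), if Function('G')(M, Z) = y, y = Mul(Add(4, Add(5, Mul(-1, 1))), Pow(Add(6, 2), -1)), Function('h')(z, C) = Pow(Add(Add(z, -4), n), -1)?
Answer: 4209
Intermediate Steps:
Function('h')(z, C) = Pow(Add(1, z), -1) (Function('h')(z, C) = Pow(Add(Add(z, -4), 5), -1) = Pow(Add(Add(-4, z), 5), -1) = Pow(Add(1, z), -1))
y = 1 (y = Mul(Add(4, Add(5, -1)), Pow(8, -1)) = Mul(Add(4, 4), Rational(1, 8)) = Mul(8, Rational(1, 8)) = 1)
Function('G')(M, Z) = 1
Mul(4209, Function('G')(Function('h')(2, 4), 2)) = Mul(4209, 1) = 4209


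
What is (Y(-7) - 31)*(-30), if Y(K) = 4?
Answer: 810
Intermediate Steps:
(Y(-7) - 31)*(-30) = (4 - 31)*(-30) = -27*(-30) = 810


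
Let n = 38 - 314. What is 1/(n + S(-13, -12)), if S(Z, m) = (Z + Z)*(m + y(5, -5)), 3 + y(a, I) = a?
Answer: -1/16 ≈ -0.062500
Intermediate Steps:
n = -276
y(a, I) = -3 + a
S(Z, m) = 2*Z*(2 + m) (S(Z, m) = (Z + Z)*(m + (-3 + 5)) = (2*Z)*(m + 2) = (2*Z)*(2 + m) = 2*Z*(2 + m))
1/(n + S(-13, -12)) = 1/(-276 + 2*(-13)*(2 - 12)) = 1/(-276 + 2*(-13)*(-10)) = 1/(-276 + 260) = 1/(-16) = -1/16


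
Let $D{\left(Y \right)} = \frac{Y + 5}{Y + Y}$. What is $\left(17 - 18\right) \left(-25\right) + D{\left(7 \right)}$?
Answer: $\frac{181}{7} \approx 25.857$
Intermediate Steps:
$D{\left(Y \right)} = \frac{5 + Y}{2 Y}$
$\left(17 - 18\right) \left(-25\right) + D{\left(7 \right)} = \left(17 - 18\right) \left(-25\right) + \frac{5 + 7}{2 \cdot 7} = \left(-1\right) \left(-25\right) + \frac{1}{2} \cdot \frac{1}{7} \cdot 12 = 25 + \frac{6}{7} = \frac{181}{7}$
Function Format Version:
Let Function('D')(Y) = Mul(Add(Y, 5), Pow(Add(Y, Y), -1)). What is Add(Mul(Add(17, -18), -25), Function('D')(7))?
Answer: Rational(181, 7) ≈ 25.857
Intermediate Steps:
Function('D')(Y) = Mul(Rational(1, 2), Pow(Y, -1), Add(5, Y)) (Function('D')(Y) = Mul(Add(5, Y), Pow(Mul(2, Y), -1)) = Mul(Add(5, Y), Mul(Rational(1, 2), Pow(Y, -1))) = Mul(Rational(1, 2), Pow(Y, -1), Add(5, Y)))
Add(Mul(Add(17, -18), -25), Function('D')(7)) = Add(Mul(Add(17, -18), -25), Mul(Rational(1, 2), Pow(7, -1), Add(5, 7))) = Add(Mul(-1, -25), Mul(Rational(1, 2), Rational(1, 7), 12)) = Add(25, Rational(6, 7)) = Rational(181, 7)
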